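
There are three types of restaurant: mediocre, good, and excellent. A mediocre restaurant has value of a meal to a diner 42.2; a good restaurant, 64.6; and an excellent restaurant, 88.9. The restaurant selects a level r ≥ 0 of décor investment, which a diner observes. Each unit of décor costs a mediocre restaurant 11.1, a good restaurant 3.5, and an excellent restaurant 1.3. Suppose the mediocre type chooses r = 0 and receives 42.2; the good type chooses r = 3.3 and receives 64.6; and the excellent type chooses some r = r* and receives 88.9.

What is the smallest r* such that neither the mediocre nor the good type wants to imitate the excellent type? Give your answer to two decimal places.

10.24

Mediocre type (on-path payoff 42.2) won't mimic when 42.2 ≥ 88.9 − 11.1·r*, i.e. r* ≥ 4.21.
Good type (on-path payoff 64.6 − 3.5×3.3 = 53.05) won't mimic when 53.05 ≥ 88.9 − 3.5·r*, i.e. r* ≥ 10.24.
Both must hold, so r* = max(4.21, 10.24) = 10.24. The good type's constraint binds.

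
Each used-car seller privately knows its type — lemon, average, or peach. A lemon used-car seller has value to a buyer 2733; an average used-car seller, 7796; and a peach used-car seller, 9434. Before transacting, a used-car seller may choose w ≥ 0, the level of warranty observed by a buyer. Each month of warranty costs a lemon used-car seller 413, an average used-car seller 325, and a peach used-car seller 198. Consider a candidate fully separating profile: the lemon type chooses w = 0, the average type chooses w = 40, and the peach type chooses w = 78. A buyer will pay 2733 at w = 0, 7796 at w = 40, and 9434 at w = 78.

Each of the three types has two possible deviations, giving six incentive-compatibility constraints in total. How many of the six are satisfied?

Average (own payoff 7796 − 325×40 = -5204): to w=0 gives 2733 → profitable ✗; to w=78 gives 9434 − 325×78 = -15916 → no gain ✓.
Peach (own payoff 9434 − 198×78 = -6010): to w=0 gives 2733 → profitable ✗; to w=40 gives 7796 − 198×40 = -124 → profitable ✗.
Lemon (own payoff 2733): to w=40 gives 7796 − 413×40 = -8724 → no gain ✓; to w=78 gives 9434 − 413×78 = -22780 → no gain ✓.
3 of the 6 constraints hold; not an equilibrium.

3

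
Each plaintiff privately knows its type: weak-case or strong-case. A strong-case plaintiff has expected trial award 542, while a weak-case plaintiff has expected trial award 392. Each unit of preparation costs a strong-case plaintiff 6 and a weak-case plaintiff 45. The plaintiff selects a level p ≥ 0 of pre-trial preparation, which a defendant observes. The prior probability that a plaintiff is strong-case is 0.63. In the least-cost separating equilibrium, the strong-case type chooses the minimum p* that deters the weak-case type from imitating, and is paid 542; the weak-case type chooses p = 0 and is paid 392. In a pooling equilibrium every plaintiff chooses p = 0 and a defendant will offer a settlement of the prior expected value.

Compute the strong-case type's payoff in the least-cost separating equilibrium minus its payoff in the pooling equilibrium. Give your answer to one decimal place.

Least-cost separating signal: p* solves 392 = 542 − 45·p*, so p* = (542 − 392)/45 ≈ 3.3333.
Strong-case type's separating payoff: 542 − 6 × p* = 542 − 6 × (542 − 392)/45 = 542 − 900/45 = 522.
Pooling payoff: 0.63 × 542 + 0.37 × 392 = 486.5.
Difference: 522 − 486.5 = 35.5.
The strong-case type prefers to separate.

35.5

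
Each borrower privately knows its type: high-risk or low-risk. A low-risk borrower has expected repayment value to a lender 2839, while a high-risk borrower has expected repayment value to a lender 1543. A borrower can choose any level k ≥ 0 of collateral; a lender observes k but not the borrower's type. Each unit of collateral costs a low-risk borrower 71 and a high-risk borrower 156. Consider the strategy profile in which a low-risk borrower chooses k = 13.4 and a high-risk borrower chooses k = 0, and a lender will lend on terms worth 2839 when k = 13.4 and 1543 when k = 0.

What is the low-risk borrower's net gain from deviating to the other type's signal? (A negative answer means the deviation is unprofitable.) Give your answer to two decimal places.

Playing k = 13.4 the low-risk borrower receives 2839 − 71 × 13.4 = 1887.6.
Deviating to k = 0 yields 1543 instead.
Gain from deviating: 1543 − 1887.6 = -344.60.
The gain is negative, so the low-risk type's incentive-compatibility constraint is satisfied.

-344.60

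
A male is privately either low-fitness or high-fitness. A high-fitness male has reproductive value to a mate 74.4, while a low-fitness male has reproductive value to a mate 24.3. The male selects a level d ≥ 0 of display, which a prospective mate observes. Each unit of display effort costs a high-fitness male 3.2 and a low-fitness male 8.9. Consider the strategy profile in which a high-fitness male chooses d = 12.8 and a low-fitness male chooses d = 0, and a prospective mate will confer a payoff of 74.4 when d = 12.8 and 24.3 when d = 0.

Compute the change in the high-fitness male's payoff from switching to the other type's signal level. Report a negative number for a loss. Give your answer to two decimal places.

Playing d = 12.8 the high-fitness male receives 74.4 − 3.2 × 12.8 = 33.44.
Deviating to d = 0 yields 24.3 instead.
Gain from deviating: 24.3 − 33.44 = -9.14.
The gain is negative, so the high-fitness type's incentive-compatibility constraint is satisfied.

-9.14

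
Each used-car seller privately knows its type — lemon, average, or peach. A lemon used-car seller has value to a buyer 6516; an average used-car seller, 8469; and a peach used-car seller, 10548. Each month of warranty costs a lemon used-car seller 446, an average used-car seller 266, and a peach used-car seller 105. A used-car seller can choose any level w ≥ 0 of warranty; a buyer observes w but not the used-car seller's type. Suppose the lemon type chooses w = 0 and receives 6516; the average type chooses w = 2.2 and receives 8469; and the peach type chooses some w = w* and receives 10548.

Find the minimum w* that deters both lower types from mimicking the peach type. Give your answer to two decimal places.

10.02

Average type (on-path payoff 8469 − 266×2.2 = 7883.8) won't mimic when 7883.8 ≥ 10548 − 266·w*, i.e. w* ≥ 10.02.
Lemon type (on-path payoff 6516) won't mimic when 6516 ≥ 10548 − 446·w*, i.e. w* ≥ 9.04.
Both must hold, so w* = max(9.04, 10.02) = 10.02. The average type's constraint binds.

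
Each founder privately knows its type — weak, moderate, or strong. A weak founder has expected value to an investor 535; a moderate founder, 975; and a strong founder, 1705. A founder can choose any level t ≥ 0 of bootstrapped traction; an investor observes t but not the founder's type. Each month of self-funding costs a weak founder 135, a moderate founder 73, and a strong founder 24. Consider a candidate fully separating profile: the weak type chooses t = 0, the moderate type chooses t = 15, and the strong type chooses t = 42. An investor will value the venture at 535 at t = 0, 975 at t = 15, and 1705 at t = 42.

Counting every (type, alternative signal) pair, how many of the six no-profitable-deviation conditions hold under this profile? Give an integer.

5

Weak (own payoff 535): to t=15 gives 975 − 135×15 = -1050 → no gain ✓; to t=42 gives 1705 − 135×42 = -3965 → no gain ✓.
Moderate (own payoff 975 − 73×15 = -120): to t=0 gives 535 → profitable ✗; to t=42 gives 1705 − 73×42 = -1361 → no gain ✓.
Strong (own payoff 1705 − 24×42 = 697): to t=0 gives 535 → no gain ✓; to t=15 gives 975 − 24×15 = 615 → no gain ✓.
5 of the 6 constraints hold; not an equilibrium.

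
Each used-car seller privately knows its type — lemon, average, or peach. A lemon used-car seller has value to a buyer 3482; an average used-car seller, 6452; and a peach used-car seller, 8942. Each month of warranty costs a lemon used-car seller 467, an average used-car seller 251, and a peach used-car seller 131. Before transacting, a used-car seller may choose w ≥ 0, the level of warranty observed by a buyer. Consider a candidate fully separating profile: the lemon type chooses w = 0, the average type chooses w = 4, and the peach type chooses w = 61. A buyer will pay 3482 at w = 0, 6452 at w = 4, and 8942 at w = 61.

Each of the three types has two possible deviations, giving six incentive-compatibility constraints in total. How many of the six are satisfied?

Average (own payoff 6452 − 251×4 = 5448): to w=0 gives 3482 → no gain ✓; to w=61 gives 8942 − 251×61 = -6369 → no gain ✓.
Lemon (own payoff 3482): to w=4 gives 6452 − 467×4 = 4584 → profitable ✗; to w=61 gives 8942 − 467×61 = -19545 → no gain ✓.
Peach (own payoff 8942 − 131×61 = 951): to w=0 gives 3482 → profitable ✗; to w=4 gives 6452 − 131×4 = 5928 → profitable ✗.
3 of the 6 constraints hold; not an equilibrium.

3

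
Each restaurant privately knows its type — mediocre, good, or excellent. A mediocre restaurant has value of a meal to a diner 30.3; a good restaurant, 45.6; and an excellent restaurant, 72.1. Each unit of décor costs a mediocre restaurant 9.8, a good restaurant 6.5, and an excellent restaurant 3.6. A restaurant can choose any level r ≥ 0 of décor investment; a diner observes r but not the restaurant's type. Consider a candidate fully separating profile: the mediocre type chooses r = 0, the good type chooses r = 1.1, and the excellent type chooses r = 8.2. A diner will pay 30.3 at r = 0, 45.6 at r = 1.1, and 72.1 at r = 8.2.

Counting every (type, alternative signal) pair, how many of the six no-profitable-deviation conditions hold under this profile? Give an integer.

Good (own payoff 45.6 − 6.5×1.1 = 38.45): to r=0 gives 30.3 → no gain ✓; to r=8.2 gives 72.1 − 6.5×8.2 = 18.8 → no gain ✓.
Mediocre (own payoff 30.3): to r=1.1 gives 45.6 − 9.8×1.1 = 34.82 → profitable ✗; to r=8.2 gives 72.1 − 9.8×8.2 = -8.26 → no gain ✓.
Excellent (own payoff 72.1 − 3.6×8.2 = 42.58): to r=0 gives 30.3 → no gain ✓; to r=1.1 gives 45.6 − 3.6×1.1 = 41.64 → no gain ✓.
5 of the 6 constraints hold; not an equilibrium.

5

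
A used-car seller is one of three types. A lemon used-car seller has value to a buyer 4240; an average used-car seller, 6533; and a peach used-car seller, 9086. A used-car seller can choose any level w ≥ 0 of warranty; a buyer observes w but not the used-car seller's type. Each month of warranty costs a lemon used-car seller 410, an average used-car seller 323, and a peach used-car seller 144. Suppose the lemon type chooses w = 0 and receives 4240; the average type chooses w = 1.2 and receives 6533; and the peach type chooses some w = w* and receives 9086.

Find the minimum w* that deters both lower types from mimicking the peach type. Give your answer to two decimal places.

11.82

Average type (on-path payoff 6533 − 323×1.2 = 6145.4) won't mimic when 6145.4 ≥ 9086 − 323·w*, i.e. w* ≥ 9.10.
Lemon type (on-path payoff 4240) won't mimic when 4240 ≥ 9086 − 410·w*, i.e. w* ≥ 11.82.
Both must hold, so w* = max(11.82, 9.10) = 11.82. The lemon type's constraint binds.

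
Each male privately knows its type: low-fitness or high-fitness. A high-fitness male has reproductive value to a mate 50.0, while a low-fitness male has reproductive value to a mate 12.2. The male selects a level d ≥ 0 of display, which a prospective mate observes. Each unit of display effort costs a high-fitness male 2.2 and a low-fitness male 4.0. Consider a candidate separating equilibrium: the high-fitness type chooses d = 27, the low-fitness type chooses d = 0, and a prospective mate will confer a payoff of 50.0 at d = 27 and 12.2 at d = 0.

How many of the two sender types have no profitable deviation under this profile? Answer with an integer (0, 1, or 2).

1

Low-fitness type: stay at 0 → 12.2; mimic → 50.0 − 4.0 × 27 = -58. IC holds (12.2 ≥ -58).
High-fitness type: signal → 50.0 − 2.2 × 27 = -9.4; deviate to 0 → 12.2. IC fails (-9.4 < 12.2).
1 of 2 constraints hold, so this profile is not an equilibrium.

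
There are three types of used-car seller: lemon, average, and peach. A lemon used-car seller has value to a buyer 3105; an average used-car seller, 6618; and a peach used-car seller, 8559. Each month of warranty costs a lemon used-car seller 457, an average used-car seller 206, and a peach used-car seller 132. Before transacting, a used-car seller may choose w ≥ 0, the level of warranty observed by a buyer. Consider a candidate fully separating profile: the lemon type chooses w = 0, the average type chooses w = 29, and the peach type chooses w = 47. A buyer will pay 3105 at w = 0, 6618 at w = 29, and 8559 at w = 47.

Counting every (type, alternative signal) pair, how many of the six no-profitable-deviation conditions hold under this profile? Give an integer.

Average (own payoff 6618 − 206×29 = 644): to w=0 gives 3105 → profitable ✗; to w=47 gives 8559 − 206×47 = -1123 → no gain ✓.
Lemon (own payoff 3105): to w=29 gives 6618 − 457×29 = -6635 → no gain ✓; to w=47 gives 8559 − 457×47 = -12920 → no gain ✓.
Peach (own payoff 8559 − 132×47 = 2355): to w=0 gives 3105 → profitable ✗; to w=29 gives 6618 − 132×29 = 2790 → profitable ✗.
3 of the 6 constraints hold; not an equilibrium.

3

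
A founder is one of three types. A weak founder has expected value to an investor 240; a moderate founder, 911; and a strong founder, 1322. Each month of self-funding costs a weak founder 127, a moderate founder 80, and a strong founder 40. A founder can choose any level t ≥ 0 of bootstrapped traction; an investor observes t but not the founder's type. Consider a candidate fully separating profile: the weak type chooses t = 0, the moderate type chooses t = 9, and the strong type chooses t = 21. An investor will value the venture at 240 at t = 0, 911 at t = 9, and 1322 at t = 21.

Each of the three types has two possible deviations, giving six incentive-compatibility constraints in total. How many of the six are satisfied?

Strong (own payoff 1322 − 40×21 = 482): to t=0 gives 240 → no gain ✓; to t=9 gives 911 − 40×9 = 551 → profitable ✗.
Moderate (own payoff 911 − 80×9 = 191): to t=0 gives 240 → profitable ✗; to t=21 gives 1322 − 80×21 = -358 → no gain ✓.
Weak (own payoff 240): to t=9 gives 911 − 127×9 = -232 → no gain ✓; to t=21 gives 1322 − 127×21 = -1345 → no gain ✓.
4 of the 6 constraints hold; not an equilibrium.

4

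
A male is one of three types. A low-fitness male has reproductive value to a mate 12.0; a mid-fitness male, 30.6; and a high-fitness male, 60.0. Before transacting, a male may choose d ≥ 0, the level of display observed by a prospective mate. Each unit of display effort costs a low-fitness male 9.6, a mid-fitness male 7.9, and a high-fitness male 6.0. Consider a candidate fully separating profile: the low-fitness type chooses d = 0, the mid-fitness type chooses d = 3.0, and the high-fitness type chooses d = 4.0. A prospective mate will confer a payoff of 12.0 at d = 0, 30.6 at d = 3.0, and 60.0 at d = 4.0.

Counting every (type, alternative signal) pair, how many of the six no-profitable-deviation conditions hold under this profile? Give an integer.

3

Mid-fitness (own payoff 30.6 − 7.9×3.0 = 6.9): to d=0 gives 12.0 → profitable ✗; to d=4.0 gives 60.0 − 7.9×4.0 = 28.4 → profitable ✗.
High-fitness (own payoff 60.0 − 6.0×4.0 = 36): to d=0 gives 12.0 → no gain ✓; to d=3.0 gives 30.6 − 6.0×3.0 = 12.6 → no gain ✓.
Low-fitness (own payoff 12.0): to d=3.0 gives 30.6 − 9.6×3.0 = 1.8 → no gain ✓; to d=4.0 gives 60.0 − 9.6×4.0 = 21.6 → profitable ✗.
3 of the 6 constraints hold; not an equilibrium.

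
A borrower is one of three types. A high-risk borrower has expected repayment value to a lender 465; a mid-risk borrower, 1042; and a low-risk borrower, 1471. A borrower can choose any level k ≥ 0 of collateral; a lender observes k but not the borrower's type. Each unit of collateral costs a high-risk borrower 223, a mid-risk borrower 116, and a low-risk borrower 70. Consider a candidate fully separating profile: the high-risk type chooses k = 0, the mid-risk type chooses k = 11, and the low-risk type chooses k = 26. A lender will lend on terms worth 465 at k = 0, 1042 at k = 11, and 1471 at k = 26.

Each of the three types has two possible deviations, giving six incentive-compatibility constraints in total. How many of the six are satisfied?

3

High-risk (own payoff 465): to k=11 gives 1042 − 223×11 = -1411 → no gain ✓; to k=26 gives 1471 − 223×26 = -4327 → no gain ✓.
Low-risk (own payoff 1471 − 70×26 = -349): to k=0 gives 465 → profitable ✗; to k=11 gives 1042 − 70×11 = 272 → profitable ✗.
Mid-risk (own payoff 1042 − 116×11 = -234): to k=0 gives 465 → profitable ✗; to k=26 gives 1471 − 116×26 = -1545 → no gain ✓.
3 of the 6 constraints hold; not an equilibrium.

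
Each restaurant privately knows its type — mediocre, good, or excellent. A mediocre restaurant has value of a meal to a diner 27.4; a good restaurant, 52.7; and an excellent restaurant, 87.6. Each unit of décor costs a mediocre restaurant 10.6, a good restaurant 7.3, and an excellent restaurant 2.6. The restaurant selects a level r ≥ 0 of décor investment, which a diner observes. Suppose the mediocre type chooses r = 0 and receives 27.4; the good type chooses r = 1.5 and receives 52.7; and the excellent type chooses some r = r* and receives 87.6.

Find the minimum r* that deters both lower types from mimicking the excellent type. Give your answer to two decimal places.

Mediocre type (on-path payoff 27.4) won't mimic when 27.4 ≥ 87.6 − 10.6·r*, i.e. r* ≥ 5.68.
Good type (on-path payoff 52.7 − 7.3×1.5 = 41.75) won't mimic when 41.75 ≥ 87.6 − 7.3·r*, i.e. r* ≥ 6.28.
Both must hold, so r* = max(5.68, 6.28) = 6.28. The good type's constraint binds.

6.28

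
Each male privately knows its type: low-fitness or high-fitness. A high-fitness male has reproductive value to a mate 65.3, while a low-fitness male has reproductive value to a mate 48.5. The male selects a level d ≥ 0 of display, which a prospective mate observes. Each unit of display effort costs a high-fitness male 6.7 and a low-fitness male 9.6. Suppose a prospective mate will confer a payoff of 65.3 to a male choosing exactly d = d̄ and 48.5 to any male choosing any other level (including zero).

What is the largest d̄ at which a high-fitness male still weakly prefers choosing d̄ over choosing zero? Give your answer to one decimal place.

Choosing d̄ yields the high-fitness type 65.3 − 6.7·d̄; choosing zero yields 48.5.
The high-fitness type is indifferent at 65.3 − 6.7·d̄ = 48.5, i.e. d̄ = (65.3 − 48.5) / 6.7 ≈ 2.5.
For any d̄ above 2.5 the high-fitness type would rather pool at zero, so separation collapses.

2.5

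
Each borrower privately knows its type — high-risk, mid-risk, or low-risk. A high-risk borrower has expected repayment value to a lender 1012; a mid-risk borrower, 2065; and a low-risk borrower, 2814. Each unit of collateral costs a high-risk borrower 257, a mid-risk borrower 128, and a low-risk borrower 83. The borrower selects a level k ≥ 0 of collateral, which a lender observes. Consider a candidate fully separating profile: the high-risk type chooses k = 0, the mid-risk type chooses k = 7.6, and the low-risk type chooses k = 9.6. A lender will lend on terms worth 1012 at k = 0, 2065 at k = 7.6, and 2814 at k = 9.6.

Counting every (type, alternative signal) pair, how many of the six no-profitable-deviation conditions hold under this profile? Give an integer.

Low-risk (own payoff 2814 − 83×9.6 = 2017.2): to k=0 gives 1012 → no gain ✓; to k=7.6 gives 2065 − 83×7.6 = 1434.2 → no gain ✓.
High-risk (own payoff 1012): to k=7.6 gives 2065 − 257×7.6 = 111.8 → no gain ✓; to k=9.6 gives 2814 − 257×9.6 = 346.8 → no gain ✓.
Mid-risk (own payoff 2065 − 128×7.6 = 1092.2): to k=0 gives 1012 → no gain ✓; to k=9.6 gives 2814 − 128×9.6 = 1585.2 → profitable ✗.
5 of the 6 constraints hold; not an equilibrium.

5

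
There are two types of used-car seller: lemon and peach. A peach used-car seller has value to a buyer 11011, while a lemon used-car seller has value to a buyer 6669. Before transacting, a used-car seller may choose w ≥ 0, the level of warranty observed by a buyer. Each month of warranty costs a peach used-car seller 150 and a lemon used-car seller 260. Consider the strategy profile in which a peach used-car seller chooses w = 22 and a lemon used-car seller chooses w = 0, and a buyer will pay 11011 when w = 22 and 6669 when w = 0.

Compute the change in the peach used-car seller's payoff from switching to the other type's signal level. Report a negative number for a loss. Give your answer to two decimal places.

Playing w = 22 the peach used-car seller receives 11011 − 150 × 22 = 7711.
Deviating to w = 0 yields 6669 instead.
Gain from deviating: 6669 − 7711 = -1042.00.
The gain is negative, so the peach type's incentive-compatibility constraint is satisfied.

-1042.00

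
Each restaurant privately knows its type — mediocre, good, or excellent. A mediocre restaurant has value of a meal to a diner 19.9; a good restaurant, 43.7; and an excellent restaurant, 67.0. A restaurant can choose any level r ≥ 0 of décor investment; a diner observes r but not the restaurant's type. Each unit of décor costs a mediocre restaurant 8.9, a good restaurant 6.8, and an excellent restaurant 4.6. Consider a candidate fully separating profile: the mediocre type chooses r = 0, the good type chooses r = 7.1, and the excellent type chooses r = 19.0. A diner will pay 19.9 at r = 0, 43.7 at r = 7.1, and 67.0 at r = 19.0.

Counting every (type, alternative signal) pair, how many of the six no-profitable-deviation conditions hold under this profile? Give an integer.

3

Mediocre (own payoff 19.9): to r=7.1 gives 43.7 − 8.9×7.1 = -19.49 → no gain ✓; to r=19.0 gives 67.0 − 8.9×19.0 = -102.1 → no gain ✓.
Excellent (own payoff 67.0 − 4.6×19.0 = -20.4): to r=0 gives 19.9 → profitable ✗; to r=7.1 gives 43.7 − 4.6×7.1 = 11.04 → profitable ✗.
Good (own payoff 43.7 − 6.8×7.1 = -4.58): to r=0 gives 19.9 → profitable ✗; to r=19.0 gives 67.0 − 6.8×19.0 = -62.2 → no gain ✓.
3 of the 6 constraints hold; not an equilibrium.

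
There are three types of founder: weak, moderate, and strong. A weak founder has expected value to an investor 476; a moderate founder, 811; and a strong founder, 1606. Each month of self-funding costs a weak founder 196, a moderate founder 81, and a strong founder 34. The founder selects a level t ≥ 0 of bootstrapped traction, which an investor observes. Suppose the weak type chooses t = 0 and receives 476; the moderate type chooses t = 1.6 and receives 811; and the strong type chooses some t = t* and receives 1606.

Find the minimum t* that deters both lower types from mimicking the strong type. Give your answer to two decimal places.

11.41

Weak type (on-path payoff 476) won't mimic when 476 ≥ 1606 − 196·t*, i.e. t* ≥ 5.77.
Moderate type (on-path payoff 811 − 81×1.6 = 681.4) won't mimic when 681.4 ≥ 1606 − 81·t*, i.e. t* ≥ 11.41.
Both must hold, so t* = max(5.77, 11.41) = 11.41. The moderate type's constraint binds.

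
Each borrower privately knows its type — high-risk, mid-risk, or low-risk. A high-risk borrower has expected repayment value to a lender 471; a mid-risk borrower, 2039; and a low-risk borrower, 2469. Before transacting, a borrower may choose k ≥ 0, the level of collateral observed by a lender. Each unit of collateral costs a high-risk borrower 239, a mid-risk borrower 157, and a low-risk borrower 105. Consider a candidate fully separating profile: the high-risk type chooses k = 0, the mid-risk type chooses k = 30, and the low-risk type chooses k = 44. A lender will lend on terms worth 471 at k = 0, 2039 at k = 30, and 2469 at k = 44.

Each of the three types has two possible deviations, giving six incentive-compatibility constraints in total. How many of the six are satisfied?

3

Low-risk (own payoff 2469 − 105×44 = -2151): to k=0 gives 471 → profitable ✗; to k=30 gives 2039 − 105×30 = -1111 → profitable ✗.
Mid-risk (own payoff 2039 − 157×30 = -2671): to k=0 gives 471 → profitable ✗; to k=44 gives 2469 − 157×44 = -4439 → no gain ✓.
High-risk (own payoff 471): to k=30 gives 2039 − 239×30 = -5131 → no gain ✓; to k=44 gives 2469 − 239×44 = -8047 → no gain ✓.
3 of the 6 constraints hold; not an equilibrium.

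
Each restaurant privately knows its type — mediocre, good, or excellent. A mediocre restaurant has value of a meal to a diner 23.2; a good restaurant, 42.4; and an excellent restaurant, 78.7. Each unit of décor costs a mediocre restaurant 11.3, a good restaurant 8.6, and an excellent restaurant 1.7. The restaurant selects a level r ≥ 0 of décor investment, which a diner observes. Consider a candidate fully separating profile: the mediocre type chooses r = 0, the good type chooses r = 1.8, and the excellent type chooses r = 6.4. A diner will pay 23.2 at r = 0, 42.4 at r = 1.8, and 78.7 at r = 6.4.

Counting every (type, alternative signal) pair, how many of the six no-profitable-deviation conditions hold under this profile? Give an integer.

Mediocre (own payoff 23.2): to r=1.8 gives 42.4 − 11.3×1.8 = 22.06 → no gain ✓; to r=6.4 gives 78.7 − 11.3×6.4 = 6.38 → no gain ✓.
Good (own payoff 42.4 − 8.6×1.8 = 26.92): to r=0 gives 23.2 → no gain ✓; to r=6.4 gives 78.7 − 8.6×6.4 = 23.66 → no gain ✓.
Excellent (own payoff 78.7 − 1.7×6.4 = 67.82): to r=0 gives 23.2 → no gain ✓; to r=1.8 gives 42.4 − 1.7×1.8 = 39.34 → no gain ✓.
6 of the 6 constraints hold; this profile is a separating equilibrium.

6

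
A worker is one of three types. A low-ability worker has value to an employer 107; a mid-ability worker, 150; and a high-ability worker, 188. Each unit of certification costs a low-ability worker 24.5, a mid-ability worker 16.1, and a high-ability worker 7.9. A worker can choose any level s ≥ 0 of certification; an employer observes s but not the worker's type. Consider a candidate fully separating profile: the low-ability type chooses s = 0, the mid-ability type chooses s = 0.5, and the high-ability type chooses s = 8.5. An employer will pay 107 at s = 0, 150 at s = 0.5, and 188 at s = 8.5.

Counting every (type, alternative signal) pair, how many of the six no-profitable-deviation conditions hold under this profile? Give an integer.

Mid-ability (own payoff 150 − 16.1×0.5 = 141.95): to s=0 gives 107 → no gain ✓; to s=8.5 gives 188 − 16.1×8.5 = 51.15 → no gain ✓.
High-ability (own payoff 188 − 7.9×8.5 = 120.85): to s=0 gives 107 → no gain ✓; to s=0.5 gives 150 − 7.9×0.5 = 146.05 → profitable ✗.
Low-ability (own payoff 107): to s=0.5 gives 150 − 24.5×0.5 = 137.75 → profitable ✗; to s=8.5 gives 188 − 24.5×8.5 = -20.25 → no gain ✓.
4 of the 6 constraints hold; not an equilibrium.

4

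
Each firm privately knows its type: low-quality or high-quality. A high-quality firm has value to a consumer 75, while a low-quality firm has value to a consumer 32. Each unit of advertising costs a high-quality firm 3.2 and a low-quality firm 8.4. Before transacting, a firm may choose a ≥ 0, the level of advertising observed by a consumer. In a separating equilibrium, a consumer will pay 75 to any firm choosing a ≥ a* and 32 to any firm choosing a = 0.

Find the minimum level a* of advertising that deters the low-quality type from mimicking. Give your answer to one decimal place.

5.1

A low-quality firm choosing a = 0 receives 32.
Imitating at a* instead would pay 75 at cost 8.4·a*, netting 75 − 8.4·a*.
Indifference: 32 = 75 − 8.4·a*, so a* = (75 − 32) / 8.4 ≈ 5.1.
This is the low-quality type's binding incentive-compatibility constraint; any a ≥ 5.1 sustains separation on that side.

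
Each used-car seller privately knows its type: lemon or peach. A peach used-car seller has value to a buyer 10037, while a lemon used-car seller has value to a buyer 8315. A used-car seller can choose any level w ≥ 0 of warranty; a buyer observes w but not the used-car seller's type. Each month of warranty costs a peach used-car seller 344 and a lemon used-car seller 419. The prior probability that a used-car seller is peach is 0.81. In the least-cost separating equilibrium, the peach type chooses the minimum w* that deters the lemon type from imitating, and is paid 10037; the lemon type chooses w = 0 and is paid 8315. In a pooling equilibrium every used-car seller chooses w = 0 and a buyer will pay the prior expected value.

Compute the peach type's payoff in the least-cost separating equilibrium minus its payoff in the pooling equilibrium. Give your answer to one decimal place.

-1086.6

Least-cost separating signal: w* solves 8315 = 10037 − 419·w*, so w* = (10037 − 8315)/419 ≈ 4.1098.
Peach type's separating payoff: 10037 − 344 × w* = 10037 − 344 × (10037 − 8315)/419 = 10037 − 592368/419 ≈ 8623.234.
Pooling payoff: 0.81 × 10037 + 0.19 × 8315 = 9709.82.
Difference: 8623.234 − 9709.82 = -1086.586, i.e. -1086.6 to one decimal place.
The peach type would prefer the pooling outcome.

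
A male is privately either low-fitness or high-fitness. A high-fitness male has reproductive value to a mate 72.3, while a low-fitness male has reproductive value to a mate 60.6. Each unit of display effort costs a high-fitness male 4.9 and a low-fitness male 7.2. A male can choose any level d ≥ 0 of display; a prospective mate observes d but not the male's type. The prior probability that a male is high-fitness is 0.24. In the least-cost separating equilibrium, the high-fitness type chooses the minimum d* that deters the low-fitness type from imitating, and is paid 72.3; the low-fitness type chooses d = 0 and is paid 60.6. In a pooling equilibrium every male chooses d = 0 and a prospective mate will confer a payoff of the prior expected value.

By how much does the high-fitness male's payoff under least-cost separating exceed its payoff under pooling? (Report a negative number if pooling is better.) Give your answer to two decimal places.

0.93

Least-cost separating signal: d* solves 60.6 = 72.3 − 7.2·d*, so d* = (72.3 − 60.6)/7.2 = 1.625.
High-fitness type's separating payoff: 72.3 − 4.9 × d* = 72.3 − 4.9 × (72.3 − 60.6)/7.2 = 72.3 − 57.33/7.2 = 64.3375.
Pooling payoff: 0.24 × 72.3 + 0.76 × 60.6 = 63.408.
Difference: 64.3375 − 63.408 = 0.9295, i.e. 0.93 to two decimal places.
The high-fitness type prefers to separate.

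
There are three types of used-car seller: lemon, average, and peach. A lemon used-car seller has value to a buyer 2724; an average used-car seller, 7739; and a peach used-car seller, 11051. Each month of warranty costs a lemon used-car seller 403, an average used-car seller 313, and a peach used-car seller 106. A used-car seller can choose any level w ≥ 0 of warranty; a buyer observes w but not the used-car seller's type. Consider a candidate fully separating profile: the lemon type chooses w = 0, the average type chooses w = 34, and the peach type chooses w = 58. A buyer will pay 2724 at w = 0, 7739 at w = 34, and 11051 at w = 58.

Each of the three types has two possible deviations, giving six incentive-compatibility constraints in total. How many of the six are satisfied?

Lemon (own payoff 2724): to w=34 gives 7739 − 403×34 = -5963 → no gain ✓; to w=58 gives 11051 − 403×58 = -12323 → no gain ✓.
Average (own payoff 7739 − 313×34 = -2903): to w=0 gives 2724 → profitable ✗; to w=58 gives 11051 − 313×58 = -7103 → no gain ✓.
Peach (own payoff 11051 − 106×58 = 4903): to w=0 gives 2724 → no gain ✓; to w=34 gives 7739 − 106×34 = 4135 → no gain ✓.
5 of the 6 constraints hold; not an equilibrium.

5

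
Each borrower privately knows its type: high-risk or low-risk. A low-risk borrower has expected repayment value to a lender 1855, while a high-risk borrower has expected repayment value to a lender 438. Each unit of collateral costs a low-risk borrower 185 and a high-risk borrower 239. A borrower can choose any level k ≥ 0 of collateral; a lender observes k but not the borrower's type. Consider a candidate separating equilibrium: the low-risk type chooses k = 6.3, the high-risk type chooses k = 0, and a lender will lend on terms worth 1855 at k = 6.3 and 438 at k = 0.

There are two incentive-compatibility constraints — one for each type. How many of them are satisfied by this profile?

2

High-risk type: stay at 0 → 438; mimic → 1855 − 239 × 6.3 = 349.3. IC holds (438 ≥ 349.3).
Low-risk type: signal → 1855 − 185 × 6.3 = 689.5; deviate to 0 → 438. IC holds (689.5 ≥ 438).
2 of 2 constraints hold, so this is a separating equilibrium.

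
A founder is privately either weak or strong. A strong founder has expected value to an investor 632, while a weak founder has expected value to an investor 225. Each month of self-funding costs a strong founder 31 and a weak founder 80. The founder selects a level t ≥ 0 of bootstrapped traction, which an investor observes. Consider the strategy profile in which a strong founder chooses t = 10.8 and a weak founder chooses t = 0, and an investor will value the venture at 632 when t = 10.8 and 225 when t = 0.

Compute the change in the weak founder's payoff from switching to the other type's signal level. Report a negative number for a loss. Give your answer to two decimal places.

Playing t = 0 the weak founder receives 225.
Deviating to t = 10.8 brings payment 632 at cost 80 × 10.8 = 864, netting -232.
Gain from deviating: -232 − 225 = -457.00.
The gain is negative, so the weak type's incentive-compatibility constraint is satisfied.

-457.00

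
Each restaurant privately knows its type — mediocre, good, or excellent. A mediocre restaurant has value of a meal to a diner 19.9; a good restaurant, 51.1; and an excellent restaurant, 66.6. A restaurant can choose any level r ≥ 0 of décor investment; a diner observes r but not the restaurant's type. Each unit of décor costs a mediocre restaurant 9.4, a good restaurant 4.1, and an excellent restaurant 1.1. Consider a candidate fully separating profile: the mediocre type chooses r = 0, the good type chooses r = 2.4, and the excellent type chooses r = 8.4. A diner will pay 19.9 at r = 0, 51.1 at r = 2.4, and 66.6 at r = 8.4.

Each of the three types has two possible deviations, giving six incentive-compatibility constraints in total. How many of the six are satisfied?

5

Mediocre (own payoff 19.9): to r=2.4 gives 51.1 − 9.4×2.4 = 28.54 → profitable ✗; to r=8.4 gives 66.6 − 9.4×8.4 = -12.36 → no gain ✓.
Good (own payoff 51.1 − 4.1×2.4 = 41.26): to r=0 gives 19.9 → no gain ✓; to r=8.4 gives 66.6 − 4.1×8.4 = 32.16 → no gain ✓.
Excellent (own payoff 66.6 − 1.1×8.4 = 57.36): to r=0 gives 19.9 → no gain ✓; to r=2.4 gives 51.1 − 1.1×2.4 = 48.46 → no gain ✓.
5 of the 6 constraints hold; not an equilibrium.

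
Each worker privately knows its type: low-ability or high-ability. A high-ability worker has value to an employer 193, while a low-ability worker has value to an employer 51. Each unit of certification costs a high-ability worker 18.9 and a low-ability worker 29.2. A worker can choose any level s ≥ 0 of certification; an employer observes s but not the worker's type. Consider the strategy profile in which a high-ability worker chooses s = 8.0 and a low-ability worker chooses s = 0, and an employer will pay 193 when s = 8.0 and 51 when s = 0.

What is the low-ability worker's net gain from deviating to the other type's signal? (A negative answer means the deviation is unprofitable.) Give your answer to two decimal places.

-91.60

Playing s = 0 the low-ability worker receives 51.
Deviating to s = 8.0 brings payment 193 at cost 29.2 × 8.0 = 233.6, netting -40.6.
Gain from deviating: -40.6 − 51 = -91.60.
The gain is negative, so the low-ability type's incentive-compatibility constraint is satisfied.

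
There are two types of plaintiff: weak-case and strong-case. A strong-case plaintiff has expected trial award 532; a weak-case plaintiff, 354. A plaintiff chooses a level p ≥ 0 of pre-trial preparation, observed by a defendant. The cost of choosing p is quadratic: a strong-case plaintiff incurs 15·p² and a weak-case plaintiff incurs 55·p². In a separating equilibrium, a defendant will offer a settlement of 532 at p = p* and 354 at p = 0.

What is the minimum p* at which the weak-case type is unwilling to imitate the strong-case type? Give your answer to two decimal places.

The weak-case type at p = 0 receives 354; imitating at p* yields 532 − 55·p*².
Indifference: 354 = 532 − 55·p*², so p*² = (532 − 354) / 55 ≈ 3.2364.
p* = √3.2364 ≈ 1.80.

1.80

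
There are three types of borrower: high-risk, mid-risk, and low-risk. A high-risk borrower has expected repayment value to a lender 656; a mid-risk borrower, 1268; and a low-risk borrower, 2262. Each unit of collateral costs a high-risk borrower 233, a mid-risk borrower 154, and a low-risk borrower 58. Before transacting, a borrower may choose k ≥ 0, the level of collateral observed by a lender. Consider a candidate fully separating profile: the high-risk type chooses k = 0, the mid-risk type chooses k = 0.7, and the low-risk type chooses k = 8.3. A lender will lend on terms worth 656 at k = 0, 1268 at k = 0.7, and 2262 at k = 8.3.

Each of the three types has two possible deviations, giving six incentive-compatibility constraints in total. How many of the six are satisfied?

5

Mid-risk (own payoff 1268 − 154×0.7 = 1160.2): to k=0 gives 656 → no gain ✓; to k=8.3 gives 2262 − 154×8.3 = 983.8 → no gain ✓.
High-risk (own payoff 656): to k=0.7 gives 1268 − 233×0.7 = 1104.9 → profitable ✗; to k=8.3 gives 2262 − 233×8.3 = 328.1 → no gain ✓.
Low-risk (own payoff 2262 − 58×8.3 = 1780.6): to k=0 gives 656 → no gain ✓; to k=0.7 gives 1268 − 58×0.7 = 1227.4 → no gain ✓.
5 of the 6 constraints hold; not an equilibrium.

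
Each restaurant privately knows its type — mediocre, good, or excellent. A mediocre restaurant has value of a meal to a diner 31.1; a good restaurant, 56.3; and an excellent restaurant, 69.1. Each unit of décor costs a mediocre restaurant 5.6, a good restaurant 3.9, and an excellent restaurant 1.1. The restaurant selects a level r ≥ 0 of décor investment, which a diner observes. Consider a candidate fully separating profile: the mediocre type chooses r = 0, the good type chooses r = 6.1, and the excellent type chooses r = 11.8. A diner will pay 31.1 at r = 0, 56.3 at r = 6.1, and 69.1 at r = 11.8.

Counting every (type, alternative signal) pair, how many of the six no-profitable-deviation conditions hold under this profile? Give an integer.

6

Excellent (own payoff 69.1 − 1.1×11.8 = 56.12): to r=0 gives 31.1 → no gain ✓; to r=6.1 gives 56.3 − 1.1×6.1 = 49.59 → no gain ✓.
Good (own payoff 56.3 − 3.9×6.1 = 32.51): to r=0 gives 31.1 → no gain ✓; to r=11.8 gives 69.1 − 3.9×11.8 = 23.08 → no gain ✓.
Mediocre (own payoff 31.1): to r=6.1 gives 56.3 − 5.6×6.1 = 22.14 → no gain ✓; to r=11.8 gives 69.1 − 5.6×11.8 = 3.02 → no gain ✓.
6 of the 6 constraints hold; this profile is a separating equilibrium.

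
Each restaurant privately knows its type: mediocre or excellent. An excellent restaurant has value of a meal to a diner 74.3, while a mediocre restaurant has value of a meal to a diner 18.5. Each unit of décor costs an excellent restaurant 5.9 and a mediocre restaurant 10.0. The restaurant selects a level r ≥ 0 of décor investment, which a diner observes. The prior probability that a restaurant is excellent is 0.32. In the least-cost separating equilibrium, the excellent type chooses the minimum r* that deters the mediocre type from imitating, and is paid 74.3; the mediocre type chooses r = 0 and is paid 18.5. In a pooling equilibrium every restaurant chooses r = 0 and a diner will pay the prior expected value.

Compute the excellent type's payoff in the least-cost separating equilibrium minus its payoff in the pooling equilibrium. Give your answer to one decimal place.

Least-cost separating signal: r* solves 18.5 = 74.3 − 10.0·r*, so r* = (74.3 − 18.5)/10.0 = 5.58.
Excellent type's separating payoff: 74.3 − 5.9 × r* = 74.3 − 5.9 × (74.3 − 18.5)/10.0 = 74.3 − 329.22/10.0 = 41.378.
Pooling payoff: 0.32 × 74.3 + 0.68 × 18.5 = 36.356.
Difference: 41.378 − 36.356 = 5.022, i.e. 5.0 to one decimal place.
The excellent type prefers to separate.

5.0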